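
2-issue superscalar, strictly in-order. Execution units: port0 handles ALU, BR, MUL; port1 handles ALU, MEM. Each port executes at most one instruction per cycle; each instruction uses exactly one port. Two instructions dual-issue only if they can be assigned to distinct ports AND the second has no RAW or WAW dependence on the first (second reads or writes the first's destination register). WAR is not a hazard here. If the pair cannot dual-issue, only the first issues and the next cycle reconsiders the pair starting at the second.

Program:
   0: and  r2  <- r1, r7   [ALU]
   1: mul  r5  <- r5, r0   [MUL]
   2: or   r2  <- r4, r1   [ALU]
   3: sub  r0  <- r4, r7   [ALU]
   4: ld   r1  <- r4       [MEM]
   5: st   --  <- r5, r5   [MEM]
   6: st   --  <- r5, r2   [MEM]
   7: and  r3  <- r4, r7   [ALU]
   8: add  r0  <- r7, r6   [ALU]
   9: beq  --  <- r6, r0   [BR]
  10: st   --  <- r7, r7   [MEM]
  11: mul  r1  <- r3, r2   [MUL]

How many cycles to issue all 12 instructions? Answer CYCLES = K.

CYCLES = 8

  cy0 -> i0+i1 (and/mul) 2-wide
  cy1 -> i2+i3 (or/sub) 2-wide
  cy2 -> i4 (ld) no-port MEM/MEM
  cy3 -> i5 (st) no-port MEM/MEM
  cy4 -> i6+i7 (st/and) 2-wide
  cy5 -> i8 (add) RAW r0
  cy6 -> i9+i10 (beq/st) 2-wide
  cy7 -> i11 (mul) tail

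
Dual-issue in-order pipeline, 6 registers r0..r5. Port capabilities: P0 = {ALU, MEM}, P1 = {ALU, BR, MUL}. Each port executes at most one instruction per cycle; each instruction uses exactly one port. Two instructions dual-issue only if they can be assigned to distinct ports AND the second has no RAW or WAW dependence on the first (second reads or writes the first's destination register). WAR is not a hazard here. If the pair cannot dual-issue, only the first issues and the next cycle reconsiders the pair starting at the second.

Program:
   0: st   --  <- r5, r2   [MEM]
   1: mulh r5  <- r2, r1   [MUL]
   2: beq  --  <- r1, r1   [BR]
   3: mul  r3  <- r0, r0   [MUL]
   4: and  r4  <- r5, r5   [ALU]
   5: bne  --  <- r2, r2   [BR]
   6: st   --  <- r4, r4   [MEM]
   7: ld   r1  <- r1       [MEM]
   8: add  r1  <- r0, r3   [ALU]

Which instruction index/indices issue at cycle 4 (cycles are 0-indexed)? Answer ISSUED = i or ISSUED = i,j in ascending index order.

ISSUED = 7

c0: i0&i1 st.MEM;mulh.MUL  pair
c1: i2 beq.BR  no-port BR/MUL
c2: i3&i4 mul.MUL;and.ALU  pair
c3: i5&i6 bne.BR;st.MEM  pair
c4: i7 ld.MEM  WAW r1
c5: i8 add.ALU  tail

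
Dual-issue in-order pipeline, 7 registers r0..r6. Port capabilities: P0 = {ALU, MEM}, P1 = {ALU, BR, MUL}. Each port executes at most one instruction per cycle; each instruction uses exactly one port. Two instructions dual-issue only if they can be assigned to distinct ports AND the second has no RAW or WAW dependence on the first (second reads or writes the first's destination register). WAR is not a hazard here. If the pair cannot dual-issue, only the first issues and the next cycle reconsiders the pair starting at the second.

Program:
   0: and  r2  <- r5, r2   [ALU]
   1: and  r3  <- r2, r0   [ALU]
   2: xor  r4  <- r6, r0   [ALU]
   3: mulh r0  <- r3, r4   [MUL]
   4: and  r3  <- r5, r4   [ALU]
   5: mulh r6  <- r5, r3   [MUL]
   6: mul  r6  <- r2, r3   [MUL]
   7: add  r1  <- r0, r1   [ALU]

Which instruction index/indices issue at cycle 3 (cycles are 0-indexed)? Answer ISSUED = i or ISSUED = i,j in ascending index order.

  cy0 -> i0 (and.ALU) RAW r2
  cy1 -> i1/i2 (and.ALU xor.ALU) dual
  cy2 -> i3/i4 (mulh.MUL and.ALU) dual
  cy3 -> i5 (mulh.MUL) no-port MUL/MUL
  cy4 -> i6/i7 (mul.MUL add.ALU) dual

ISSUED = 5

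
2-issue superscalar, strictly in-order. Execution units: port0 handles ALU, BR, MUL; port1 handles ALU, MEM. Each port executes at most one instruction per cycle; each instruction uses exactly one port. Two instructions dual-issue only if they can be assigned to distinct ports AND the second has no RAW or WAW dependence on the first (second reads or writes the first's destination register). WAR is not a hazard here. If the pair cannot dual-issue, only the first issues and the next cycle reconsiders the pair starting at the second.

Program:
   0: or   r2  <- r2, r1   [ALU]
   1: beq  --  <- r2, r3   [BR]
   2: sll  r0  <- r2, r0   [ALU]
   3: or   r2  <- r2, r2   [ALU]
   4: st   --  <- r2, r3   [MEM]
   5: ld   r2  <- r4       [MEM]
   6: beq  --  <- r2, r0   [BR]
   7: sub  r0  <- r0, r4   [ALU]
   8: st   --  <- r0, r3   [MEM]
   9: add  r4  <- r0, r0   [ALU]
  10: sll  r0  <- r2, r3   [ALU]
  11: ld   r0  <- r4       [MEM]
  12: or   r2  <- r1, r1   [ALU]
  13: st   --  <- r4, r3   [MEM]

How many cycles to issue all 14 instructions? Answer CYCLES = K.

CYCLES = 10

0. or.ALU @i0  | RAW r2
1. beq.BR/sll.ALU @i1&i2  | pair
2. or.ALU @i3  | RAW r2
3. st.MEM @i4  | no-port MEM/MEM
4. ld.MEM @i5  | RAW r2
5. beq.BR/sub.ALU @i6&i7  | pair
6. st.MEM/add.ALU @i8&i9  | pair
7. sll.ALU @i10  | WAW r0
8. ld.MEM/or.ALU @i11&i12  | pair
9. st.MEM @i13  | tail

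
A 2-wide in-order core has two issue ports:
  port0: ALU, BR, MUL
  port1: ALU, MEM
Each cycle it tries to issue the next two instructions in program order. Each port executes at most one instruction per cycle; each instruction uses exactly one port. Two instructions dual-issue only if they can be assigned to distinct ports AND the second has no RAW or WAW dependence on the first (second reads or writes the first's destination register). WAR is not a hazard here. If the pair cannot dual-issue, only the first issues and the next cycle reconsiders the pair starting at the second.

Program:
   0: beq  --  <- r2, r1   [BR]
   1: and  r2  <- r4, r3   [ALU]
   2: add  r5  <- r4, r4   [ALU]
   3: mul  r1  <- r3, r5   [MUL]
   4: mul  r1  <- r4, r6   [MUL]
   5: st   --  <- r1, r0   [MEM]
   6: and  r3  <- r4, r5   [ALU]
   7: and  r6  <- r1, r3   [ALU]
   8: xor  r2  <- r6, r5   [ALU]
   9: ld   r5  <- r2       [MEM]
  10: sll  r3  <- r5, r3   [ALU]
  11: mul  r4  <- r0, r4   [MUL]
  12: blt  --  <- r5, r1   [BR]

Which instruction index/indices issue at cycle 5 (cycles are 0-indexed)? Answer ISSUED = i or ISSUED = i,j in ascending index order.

  cy0 -> i0/i1 (beq;and) pair
  cy1 -> i2 (add) RAW r5
  cy2 -> i3 (mul) no-port MUL/MUL
  cy3 -> i4 (mul) RAW r1
  cy4 -> i5/i6 (st;and) pair
  cy5 -> i7 (and) RAW r6
  cy6 -> i8 (xor) RAW r2
  cy7 -> i9 (ld) RAW r5
  cy8 -> i10/i11 (sll;mul) pair
  cy9 -> i12 (blt) tail

ISSUED = 7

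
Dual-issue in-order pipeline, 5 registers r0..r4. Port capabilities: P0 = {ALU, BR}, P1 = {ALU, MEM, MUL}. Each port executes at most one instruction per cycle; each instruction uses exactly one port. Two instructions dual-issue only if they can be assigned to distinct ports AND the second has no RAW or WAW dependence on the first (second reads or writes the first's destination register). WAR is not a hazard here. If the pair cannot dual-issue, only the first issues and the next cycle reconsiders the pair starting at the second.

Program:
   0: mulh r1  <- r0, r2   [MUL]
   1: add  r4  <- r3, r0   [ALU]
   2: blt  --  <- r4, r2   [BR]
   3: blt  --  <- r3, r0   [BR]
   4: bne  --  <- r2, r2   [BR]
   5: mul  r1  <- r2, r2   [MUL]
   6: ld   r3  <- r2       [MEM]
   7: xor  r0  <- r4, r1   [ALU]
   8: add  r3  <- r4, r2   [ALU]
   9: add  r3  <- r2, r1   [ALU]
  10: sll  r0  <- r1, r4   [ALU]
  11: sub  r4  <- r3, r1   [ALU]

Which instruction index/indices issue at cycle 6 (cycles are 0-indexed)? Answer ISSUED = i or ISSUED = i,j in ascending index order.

#0 head=0: mulh+add i0,i1 dual
#1 head=2: blt i2 no-port BR/BR
#2 head=3: blt i3 no-port BR/BR
#3 head=4: bne+mul i4,i5 dual
#4 head=6: ld+xor i6,i7 dual
#5 head=8: add i8 WAW r3
#6 head=9: add+sll i9,i10 dual
#7 head=11: sub i11 tail

ISSUED = 9,10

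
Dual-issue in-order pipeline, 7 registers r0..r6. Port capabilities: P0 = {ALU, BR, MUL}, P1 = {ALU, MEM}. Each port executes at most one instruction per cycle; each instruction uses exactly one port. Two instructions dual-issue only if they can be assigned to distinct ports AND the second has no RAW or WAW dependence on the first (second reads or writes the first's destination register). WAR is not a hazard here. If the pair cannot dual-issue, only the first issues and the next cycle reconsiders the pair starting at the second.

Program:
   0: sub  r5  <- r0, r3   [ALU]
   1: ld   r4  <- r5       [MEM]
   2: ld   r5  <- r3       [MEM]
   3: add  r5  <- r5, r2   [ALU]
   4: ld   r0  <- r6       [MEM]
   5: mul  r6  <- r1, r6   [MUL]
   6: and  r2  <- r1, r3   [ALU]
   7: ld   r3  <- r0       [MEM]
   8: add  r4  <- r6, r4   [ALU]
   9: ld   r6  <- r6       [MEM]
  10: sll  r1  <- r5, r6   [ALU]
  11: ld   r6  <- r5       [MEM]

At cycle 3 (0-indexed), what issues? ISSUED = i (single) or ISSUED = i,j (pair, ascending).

ISSUED = 3,4

  cy0 -> i0 (sub) RAW r5
  cy1 -> i1 (ld) no-port MEM/MEM
  cy2 -> i2 (ld) RAW+WAW r5
  cy3 -> i3&i4 (add/ld) dual
  cy4 -> i5&i6 (mul/and) dual
  cy5 -> i7&i8 (ld/add) dual
  cy6 -> i9 (ld) RAW r6
  cy7 -> i10&i11 (sll/ld) dual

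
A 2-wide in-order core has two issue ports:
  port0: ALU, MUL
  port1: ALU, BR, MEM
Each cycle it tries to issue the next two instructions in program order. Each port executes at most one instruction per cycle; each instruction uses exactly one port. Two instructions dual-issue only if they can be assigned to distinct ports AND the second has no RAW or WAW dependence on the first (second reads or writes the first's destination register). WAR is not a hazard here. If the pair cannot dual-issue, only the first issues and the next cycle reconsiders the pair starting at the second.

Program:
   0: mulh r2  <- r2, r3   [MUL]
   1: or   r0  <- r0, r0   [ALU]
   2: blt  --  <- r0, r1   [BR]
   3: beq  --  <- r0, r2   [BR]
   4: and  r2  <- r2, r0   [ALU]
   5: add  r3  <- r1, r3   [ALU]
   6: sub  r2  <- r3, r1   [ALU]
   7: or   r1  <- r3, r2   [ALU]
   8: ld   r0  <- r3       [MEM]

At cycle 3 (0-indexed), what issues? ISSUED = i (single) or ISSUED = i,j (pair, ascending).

ISSUED = 5

t=0 i0+i1:mulh.MUL;or.ALU ; 2-wide
t=1 i2:blt.BR ; no-port BR/BR
t=2 i3+i4:beq.BR;and.ALU ; 2-wide
t=3 i5:add.ALU ; RAW r3
t=4 i6:sub.ALU ; RAW r2
t=5 i7+i8:or.ALU;ld.MEM ; 2-wide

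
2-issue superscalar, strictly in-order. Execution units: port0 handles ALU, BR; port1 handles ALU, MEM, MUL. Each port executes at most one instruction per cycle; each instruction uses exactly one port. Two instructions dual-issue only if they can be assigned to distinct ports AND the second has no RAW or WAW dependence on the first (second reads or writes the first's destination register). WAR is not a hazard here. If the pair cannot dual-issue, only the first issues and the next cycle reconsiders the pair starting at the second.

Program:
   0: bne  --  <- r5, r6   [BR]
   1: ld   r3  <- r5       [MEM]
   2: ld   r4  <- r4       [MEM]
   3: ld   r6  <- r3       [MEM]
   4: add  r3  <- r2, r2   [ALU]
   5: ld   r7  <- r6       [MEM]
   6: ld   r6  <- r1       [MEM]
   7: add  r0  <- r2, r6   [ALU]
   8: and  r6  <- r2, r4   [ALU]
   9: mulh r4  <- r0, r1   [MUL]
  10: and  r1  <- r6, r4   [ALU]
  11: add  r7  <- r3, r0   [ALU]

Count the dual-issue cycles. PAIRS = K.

0. bne/ld @i0+i1  | pair
1. ld @i2  | no-port MEM/MEM
2. ld/add @i3+i4  | pair
3. ld @i5  | no-port MEM/MEM
4. ld @i6  | RAW r6
5. add/and @i7+i8  | pair
6. mulh @i9  | RAW r4
7. and/add @i10+i11  | pair

PAIRS = 4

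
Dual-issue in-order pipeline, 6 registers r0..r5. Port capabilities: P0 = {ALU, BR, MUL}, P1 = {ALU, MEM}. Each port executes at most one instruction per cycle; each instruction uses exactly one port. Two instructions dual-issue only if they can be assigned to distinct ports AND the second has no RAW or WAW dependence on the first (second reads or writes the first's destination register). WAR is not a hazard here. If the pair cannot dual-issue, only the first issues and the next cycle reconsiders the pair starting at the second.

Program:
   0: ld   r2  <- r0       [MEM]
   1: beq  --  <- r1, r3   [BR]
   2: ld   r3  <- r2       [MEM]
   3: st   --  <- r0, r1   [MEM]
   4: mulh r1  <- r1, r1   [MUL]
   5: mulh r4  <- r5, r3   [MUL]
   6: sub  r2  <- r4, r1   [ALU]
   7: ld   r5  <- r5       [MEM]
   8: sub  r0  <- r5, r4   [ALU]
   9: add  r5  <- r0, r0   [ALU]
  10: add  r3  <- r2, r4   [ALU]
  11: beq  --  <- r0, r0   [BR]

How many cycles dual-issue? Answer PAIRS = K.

PAIRS = 4

0. ld/beq @i0&i1  | dual
1. ld @i2  | no-port MEM/MEM
2. st/mulh @i3&i4  | dual
3. mulh @i5  | RAW r4
4. sub/ld @i6&i7  | dual
5. sub @i8  | RAW r0
6. add/add @i9&i10  | dual
7. beq @i11  | tail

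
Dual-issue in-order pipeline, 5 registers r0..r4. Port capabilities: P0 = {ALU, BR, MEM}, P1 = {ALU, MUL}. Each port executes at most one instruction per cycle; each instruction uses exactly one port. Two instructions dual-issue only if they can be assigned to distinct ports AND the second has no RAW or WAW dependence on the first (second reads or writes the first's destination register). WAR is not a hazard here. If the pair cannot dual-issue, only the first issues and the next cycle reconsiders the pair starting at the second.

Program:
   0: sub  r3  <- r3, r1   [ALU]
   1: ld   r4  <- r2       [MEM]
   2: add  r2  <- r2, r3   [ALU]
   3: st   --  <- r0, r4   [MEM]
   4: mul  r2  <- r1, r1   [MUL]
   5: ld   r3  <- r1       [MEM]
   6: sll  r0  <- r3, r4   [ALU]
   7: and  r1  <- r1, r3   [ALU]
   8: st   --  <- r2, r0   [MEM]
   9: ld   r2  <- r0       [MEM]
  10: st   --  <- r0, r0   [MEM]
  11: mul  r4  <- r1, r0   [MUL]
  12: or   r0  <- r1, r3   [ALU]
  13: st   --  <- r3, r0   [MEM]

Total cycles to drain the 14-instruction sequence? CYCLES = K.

t=0 i0,i1:sub.ALU ld.MEM ; dual
t=1 i2,i3:add.ALU st.MEM ; dual
t=2 i4,i5:mul.MUL ld.MEM ; dual
t=3 i6,i7:sll.ALU and.ALU ; dual
t=4 i8:st.MEM ; no-port MEM/MEM
t=5 i9:ld.MEM ; no-port MEM/MEM
t=6 i10,i11:st.MEM mul.MUL ; dual
t=7 i12:or.ALU ; RAW r0
t=8 i13:st.MEM ; tail

CYCLES = 9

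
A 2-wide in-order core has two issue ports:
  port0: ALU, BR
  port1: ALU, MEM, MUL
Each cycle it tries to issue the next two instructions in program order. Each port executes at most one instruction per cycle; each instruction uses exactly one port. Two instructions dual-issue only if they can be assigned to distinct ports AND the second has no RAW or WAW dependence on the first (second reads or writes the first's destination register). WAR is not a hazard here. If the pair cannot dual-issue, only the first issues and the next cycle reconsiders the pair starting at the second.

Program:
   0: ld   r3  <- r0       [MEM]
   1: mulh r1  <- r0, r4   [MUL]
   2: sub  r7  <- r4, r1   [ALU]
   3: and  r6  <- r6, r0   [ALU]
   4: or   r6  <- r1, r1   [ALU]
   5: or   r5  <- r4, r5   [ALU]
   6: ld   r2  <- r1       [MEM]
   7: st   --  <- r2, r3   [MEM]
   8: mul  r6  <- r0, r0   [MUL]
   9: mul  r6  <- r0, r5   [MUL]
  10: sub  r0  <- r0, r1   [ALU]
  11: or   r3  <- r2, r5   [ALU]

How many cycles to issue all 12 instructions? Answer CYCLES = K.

CYCLES = 9

  cy0 -> i0 (ld) no-port MEM/MUL
  cy1 -> i1 (mulh) RAW r1
  cy2 -> i2&i3 (sub+and) dual
  cy3 -> i4&i5 (or+or) dual
  cy4 -> i6 (ld) no-port MEM/MEM
  cy5 -> i7 (st) no-port MEM/MUL
  cy6 -> i8 (mul) no-port MUL/MUL
  cy7 -> i9&i10 (mul+sub) dual
  cy8 -> i11 (or) tail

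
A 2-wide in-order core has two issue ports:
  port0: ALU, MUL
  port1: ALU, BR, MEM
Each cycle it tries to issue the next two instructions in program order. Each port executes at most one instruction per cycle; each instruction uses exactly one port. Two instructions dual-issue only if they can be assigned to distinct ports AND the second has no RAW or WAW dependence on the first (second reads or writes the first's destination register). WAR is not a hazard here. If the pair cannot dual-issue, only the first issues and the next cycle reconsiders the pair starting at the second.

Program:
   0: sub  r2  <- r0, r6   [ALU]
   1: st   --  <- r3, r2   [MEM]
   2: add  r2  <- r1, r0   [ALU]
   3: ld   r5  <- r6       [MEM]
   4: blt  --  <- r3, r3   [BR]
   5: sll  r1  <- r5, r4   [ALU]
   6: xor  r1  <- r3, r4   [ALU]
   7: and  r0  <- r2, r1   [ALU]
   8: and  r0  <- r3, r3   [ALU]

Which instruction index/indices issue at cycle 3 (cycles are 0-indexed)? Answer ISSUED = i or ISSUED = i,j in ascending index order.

#0 head=0: sub.ALU i0 RAW r2
#1 head=1: st.MEM/add.ALU i1+i2 pair
#2 head=3: ld.MEM i3 no-port MEM/BR
#3 head=4: blt.BR/sll.ALU i4+i5 pair
#4 head=6: xor.ALU i6 RAW r1
#5 head=7: and.ALU i7 WAW r0
#6 head=8: and.ALU i8 tail

ISSUED = 4,5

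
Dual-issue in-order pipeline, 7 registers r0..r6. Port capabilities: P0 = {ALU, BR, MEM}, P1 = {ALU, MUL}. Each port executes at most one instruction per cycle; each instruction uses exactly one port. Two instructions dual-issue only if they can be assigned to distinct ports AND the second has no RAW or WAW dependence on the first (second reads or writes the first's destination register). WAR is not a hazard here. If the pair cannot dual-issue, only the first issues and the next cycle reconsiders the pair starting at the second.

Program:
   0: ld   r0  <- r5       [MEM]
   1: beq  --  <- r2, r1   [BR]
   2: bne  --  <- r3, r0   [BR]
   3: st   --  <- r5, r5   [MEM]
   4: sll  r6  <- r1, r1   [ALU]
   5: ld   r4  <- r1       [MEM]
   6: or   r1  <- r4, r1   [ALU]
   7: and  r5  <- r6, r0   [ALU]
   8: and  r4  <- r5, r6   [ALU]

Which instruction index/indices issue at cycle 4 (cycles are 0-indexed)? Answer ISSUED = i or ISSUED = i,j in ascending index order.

ISSUED = 5

0. ld.MEM @i0  | no-port MEM/BR
1. beq.BR @i1  | no-port BR/BR
2. bne.BR @i2  | no-port BR/MEM
3. st.MEM;sll.ALU @i3/i4  | pair
4. ld.MEM @i5  | RAW r4
5. or.ALU;and.ALU @i6/i7  | pair
6. and.ALU @i8  | tail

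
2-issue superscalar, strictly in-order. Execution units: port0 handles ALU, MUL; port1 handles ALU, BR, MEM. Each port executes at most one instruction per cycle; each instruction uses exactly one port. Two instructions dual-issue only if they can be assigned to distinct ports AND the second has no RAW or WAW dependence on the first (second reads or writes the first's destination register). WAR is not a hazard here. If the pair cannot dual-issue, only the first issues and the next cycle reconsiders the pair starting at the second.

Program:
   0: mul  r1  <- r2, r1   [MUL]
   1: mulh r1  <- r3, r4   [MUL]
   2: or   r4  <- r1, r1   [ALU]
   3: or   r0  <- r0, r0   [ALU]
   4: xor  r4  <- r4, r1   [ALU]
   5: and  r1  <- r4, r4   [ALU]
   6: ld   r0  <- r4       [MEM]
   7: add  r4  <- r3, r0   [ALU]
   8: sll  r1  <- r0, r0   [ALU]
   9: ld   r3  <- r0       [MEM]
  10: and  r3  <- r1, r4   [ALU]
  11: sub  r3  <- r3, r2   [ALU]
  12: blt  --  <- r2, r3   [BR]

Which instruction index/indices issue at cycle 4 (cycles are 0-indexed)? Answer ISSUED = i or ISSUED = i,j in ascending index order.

[0] i0  mul  -- no-port MUL/MUL
[1] i1  mulh  -- RAW r1
[2] i2/i3  or/or  -- 2-wide
[3] i4  xor  -- RAW r4
[4] i5/i6  and/ld  -- 2-wide
[5] i7/i8  add/sll  -- 2-wide
[6] i9  ld  -- WAW r3
[7] i10  and  -- RAW+WAW r3
[8] i11  sub  -- RAW r3
[9] i12  blt  -- tail

ISSUED = 5,6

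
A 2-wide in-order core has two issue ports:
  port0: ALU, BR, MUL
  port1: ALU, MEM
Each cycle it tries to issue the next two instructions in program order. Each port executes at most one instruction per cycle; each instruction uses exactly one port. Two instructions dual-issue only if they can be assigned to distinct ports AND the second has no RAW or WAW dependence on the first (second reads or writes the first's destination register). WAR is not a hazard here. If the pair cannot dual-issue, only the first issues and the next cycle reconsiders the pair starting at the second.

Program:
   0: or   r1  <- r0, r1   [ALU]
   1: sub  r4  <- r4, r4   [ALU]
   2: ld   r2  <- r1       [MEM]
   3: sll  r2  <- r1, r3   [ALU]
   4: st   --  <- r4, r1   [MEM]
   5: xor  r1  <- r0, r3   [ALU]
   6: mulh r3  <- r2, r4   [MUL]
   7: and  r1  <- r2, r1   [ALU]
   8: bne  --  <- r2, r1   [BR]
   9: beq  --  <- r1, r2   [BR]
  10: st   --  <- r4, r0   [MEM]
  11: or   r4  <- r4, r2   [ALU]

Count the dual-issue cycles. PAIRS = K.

PAIRS = 4

0. or+sub @i0,i1  | 2-wide
1. ld @i2  | WAW r2
2. sll+st @i3,i4  | 2-wide
3. xor+mulh @i5,i6  | 2-wide
4. and @i7  | RAW r1
5. bne @i8  | no-port BR/BR
6. beq+st @i9,i10  | 2-wide
7. or @i11  | tail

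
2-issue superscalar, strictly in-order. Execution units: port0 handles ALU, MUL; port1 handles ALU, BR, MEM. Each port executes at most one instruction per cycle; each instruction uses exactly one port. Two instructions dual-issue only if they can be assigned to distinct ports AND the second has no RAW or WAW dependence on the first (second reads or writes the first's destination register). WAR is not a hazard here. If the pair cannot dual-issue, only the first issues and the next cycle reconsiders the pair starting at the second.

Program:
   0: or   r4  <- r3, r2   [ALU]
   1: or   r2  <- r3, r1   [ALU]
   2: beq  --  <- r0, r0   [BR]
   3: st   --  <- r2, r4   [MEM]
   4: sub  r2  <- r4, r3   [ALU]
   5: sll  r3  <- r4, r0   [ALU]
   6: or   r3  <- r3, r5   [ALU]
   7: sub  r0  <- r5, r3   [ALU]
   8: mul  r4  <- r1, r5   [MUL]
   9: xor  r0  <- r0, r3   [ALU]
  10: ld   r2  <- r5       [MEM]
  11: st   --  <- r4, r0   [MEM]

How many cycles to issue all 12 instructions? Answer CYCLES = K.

CYCLES = 8

#0 head=0: or/or i0,i1 2-wide
#1 head=2: beq i2 no-port BR/MEM
#2 head=3: st/sub i3,i4 2-wide
#3 head=5: sll i5 RAW+WAW r3
#4 head=6: or i6 RAW r3
#5 head=7: sub/mul i7,i8 2-wide
#6 head=9: xor/ld i9,i10 2-wide
#7 head=11: st i11 tail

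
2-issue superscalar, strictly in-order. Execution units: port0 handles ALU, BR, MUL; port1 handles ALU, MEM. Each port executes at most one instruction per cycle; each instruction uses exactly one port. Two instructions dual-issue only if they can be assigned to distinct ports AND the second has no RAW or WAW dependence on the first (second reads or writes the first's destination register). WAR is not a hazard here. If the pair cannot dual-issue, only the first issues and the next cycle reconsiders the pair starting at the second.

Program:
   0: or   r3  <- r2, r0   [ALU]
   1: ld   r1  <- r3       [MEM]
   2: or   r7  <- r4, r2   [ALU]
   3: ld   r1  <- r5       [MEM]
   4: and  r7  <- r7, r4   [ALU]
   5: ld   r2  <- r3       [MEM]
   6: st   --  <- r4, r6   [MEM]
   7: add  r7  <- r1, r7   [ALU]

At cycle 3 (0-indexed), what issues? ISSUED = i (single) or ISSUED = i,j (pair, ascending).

c0: i0 or  RAW r3
c1: i1+i2 ld/or  dual
c2: i3+i4 ld/and  dual
c3: i5 ld  no-port MEM/MEM
c4: i6+i7 st/add  dual

ISSUED = 5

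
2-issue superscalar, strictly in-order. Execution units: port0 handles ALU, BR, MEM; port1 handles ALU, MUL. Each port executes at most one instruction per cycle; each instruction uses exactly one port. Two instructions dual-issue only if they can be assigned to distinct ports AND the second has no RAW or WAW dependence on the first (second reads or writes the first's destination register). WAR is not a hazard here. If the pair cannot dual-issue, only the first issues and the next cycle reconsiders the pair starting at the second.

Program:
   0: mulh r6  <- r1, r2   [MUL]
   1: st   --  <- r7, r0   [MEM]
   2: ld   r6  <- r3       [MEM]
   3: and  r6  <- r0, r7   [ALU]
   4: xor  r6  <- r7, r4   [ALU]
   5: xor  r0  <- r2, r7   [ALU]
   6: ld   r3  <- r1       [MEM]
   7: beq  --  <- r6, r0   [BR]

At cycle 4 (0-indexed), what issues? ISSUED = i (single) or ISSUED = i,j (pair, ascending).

ISSUED = 6

c0: i0&i1 mulh.MUL st.MEM  pair
c1: i2 ld.MEM  WAW r6
c2: i3 and.ALU  WAW r6
c3: i4&i5 xor.ALU xor.ALU  pair
c4: i6 ld.MEM  no-port MEM/BR
c5: i7 beq.BR  tail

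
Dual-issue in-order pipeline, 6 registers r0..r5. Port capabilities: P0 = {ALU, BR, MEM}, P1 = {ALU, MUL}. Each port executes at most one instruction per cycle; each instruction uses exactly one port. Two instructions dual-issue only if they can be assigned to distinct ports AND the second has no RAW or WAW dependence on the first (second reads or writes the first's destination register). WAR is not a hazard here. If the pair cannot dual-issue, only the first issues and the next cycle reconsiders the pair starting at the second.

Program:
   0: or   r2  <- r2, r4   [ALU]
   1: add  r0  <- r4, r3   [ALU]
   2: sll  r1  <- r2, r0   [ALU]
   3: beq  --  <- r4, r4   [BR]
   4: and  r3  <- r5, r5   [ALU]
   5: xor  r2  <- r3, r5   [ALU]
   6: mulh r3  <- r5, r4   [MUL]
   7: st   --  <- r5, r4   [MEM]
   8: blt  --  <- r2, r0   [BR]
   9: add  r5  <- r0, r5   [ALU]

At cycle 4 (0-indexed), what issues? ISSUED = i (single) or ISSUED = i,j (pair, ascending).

  cy0 -> i0+i1 (or+add) dual
  cy1 -> i2+i3 (sll+beq) dual
  cy2 -> i4 (and) RAW r3
  cy3 -> i5+i6 (xor+mulh) dual
  cy4 -> i7 (st) no-port MEM/BR
  cy5 -> i8+i9 (blt+add) dual

ISSUED = 7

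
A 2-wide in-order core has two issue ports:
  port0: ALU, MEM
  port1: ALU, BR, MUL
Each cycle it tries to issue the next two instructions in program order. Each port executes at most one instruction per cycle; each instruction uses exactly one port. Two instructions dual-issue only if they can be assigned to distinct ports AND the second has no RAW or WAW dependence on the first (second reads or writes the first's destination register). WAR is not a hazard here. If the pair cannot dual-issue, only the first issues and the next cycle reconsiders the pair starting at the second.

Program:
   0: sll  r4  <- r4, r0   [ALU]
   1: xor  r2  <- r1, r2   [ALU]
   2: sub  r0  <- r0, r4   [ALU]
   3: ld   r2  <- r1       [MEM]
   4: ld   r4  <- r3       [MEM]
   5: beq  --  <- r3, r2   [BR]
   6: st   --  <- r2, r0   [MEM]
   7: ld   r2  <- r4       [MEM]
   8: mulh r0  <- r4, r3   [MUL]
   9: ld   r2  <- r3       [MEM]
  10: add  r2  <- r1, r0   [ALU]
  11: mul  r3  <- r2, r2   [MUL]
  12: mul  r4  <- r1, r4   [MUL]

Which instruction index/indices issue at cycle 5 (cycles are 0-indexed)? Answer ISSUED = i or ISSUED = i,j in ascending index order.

  cy0 -> i0+i1 (sll.ALU/xor.ALU) pair
  cy1 -> i2+i3 (sub.ALU/ld.MEM) pair
  cy2 -> i4+i5 (ld.MEM/beq.BR) pair
  cy3 -> i6 (st.MEM) no-port MEM/MEM
  cy4 -> i7+i8 (ld.MEM/mulh.MUL) pair
  cy5 -> i9 (ld.MEM) WAW r2
  cy6 -> i10 (add.ALU) RAW r2
  cy7 -> i11 (mul.MUL) no-port MUL/MUL
  cy8 -> i12 (mul.MUL) tail

ISSUED = 9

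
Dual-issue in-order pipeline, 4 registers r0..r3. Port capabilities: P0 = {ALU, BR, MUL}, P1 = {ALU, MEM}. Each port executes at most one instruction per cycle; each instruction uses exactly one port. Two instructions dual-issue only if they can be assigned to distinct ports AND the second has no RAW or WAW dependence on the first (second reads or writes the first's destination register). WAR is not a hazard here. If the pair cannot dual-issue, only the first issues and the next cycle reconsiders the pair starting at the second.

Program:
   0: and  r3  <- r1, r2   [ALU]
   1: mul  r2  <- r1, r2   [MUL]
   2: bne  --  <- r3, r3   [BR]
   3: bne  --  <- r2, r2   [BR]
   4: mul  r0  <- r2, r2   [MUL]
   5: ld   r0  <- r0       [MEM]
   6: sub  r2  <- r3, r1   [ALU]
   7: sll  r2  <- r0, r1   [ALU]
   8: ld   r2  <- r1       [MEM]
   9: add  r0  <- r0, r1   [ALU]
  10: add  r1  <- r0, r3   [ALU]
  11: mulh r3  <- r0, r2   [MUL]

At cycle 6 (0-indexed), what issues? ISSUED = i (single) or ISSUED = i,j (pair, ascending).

ISSUED = 8,9

#0 head=0: and.ALU mul.MUL i0/i1 2-wide
#1 head=2: bne.BR i2 no-port BR/BR
#2 head=3: bne.BR i3 no-port BR/MUL
#3 head=4: mul.MUL i4 RAW+WAW r0
#4 head=5: ld.MEM sub.ALU i5/i6 2-wide
#5 head=7: sll.ALU i7 WAW r2
#6 head=8: ld.MEM add.ALU i8/i9 2-wide
#7 head=10: add.ALU mulh.MUL i10/i11 2-wide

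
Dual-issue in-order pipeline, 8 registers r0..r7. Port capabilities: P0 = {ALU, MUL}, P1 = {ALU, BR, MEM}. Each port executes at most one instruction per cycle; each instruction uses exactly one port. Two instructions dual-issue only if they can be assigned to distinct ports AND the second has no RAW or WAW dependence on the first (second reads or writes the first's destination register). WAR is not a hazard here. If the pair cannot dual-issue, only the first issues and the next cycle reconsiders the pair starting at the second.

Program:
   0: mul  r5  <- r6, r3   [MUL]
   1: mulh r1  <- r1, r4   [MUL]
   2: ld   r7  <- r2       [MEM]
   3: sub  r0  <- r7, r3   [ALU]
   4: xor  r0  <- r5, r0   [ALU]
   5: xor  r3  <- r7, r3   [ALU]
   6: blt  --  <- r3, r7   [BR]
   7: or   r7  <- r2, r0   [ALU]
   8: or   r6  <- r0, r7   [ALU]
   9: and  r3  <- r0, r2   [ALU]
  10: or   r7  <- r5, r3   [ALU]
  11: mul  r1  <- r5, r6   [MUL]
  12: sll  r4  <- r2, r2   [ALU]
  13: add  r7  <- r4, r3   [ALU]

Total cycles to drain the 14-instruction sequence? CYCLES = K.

CYCLES = 9

#0 head=0: mul.MUL i0 no-port MUL/MUL
#1 head=1: mulh.MUL+ld.MEM i1,i2 2-wide
#2 head=3: sub.ALU i3 RAW+WAW r0
#3 head=4: xor.ALU+xor.ALU i4,i5 2-wide
#4 head=6: blt.BR+or.ALU i6,i7 2-wide
#5 head=8: or.ALU+and.ALU i8,i9 2-wide
#6 head=10: or.ALU+mul.MUL i10,i11 2-wide
#7 head=12: sll.ALU i12 RAW r4
#8 head=13: add.ALU i13 tail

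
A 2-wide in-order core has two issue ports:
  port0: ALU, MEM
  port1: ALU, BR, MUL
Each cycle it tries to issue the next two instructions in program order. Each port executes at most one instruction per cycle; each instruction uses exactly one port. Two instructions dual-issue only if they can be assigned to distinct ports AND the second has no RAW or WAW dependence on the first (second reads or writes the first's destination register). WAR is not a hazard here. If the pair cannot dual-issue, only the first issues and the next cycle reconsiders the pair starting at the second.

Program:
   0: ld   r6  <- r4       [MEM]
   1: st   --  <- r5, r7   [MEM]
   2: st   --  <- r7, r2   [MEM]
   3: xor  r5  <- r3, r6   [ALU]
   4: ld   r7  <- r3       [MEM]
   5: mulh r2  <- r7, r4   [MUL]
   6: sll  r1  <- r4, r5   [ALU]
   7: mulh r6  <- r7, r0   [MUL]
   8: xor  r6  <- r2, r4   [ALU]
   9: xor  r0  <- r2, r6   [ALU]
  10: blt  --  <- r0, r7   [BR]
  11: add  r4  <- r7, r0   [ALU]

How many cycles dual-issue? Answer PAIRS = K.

[0] i0  ld.MEM  -- no-port MEM/MEM
[1] i1  st.MEM  -- no-port MEM/MEM
[2] i2,i3  st.MEM xor.ALU  -- 2-wide
[3] i4  ld.MEM  -- RAW r7
[4] i5,i6  mulh.MUL sll.ALU  -- 2-wide
[5] i7  mulh.MUL  -- WAW r6
[6] i8  xor.ALU  -- RAW r6
[7] i9  xor.ALU  -- RAW r0
[8] i10,i11  blt.BR add.ALU  -- 2-wide

PAIRS = 3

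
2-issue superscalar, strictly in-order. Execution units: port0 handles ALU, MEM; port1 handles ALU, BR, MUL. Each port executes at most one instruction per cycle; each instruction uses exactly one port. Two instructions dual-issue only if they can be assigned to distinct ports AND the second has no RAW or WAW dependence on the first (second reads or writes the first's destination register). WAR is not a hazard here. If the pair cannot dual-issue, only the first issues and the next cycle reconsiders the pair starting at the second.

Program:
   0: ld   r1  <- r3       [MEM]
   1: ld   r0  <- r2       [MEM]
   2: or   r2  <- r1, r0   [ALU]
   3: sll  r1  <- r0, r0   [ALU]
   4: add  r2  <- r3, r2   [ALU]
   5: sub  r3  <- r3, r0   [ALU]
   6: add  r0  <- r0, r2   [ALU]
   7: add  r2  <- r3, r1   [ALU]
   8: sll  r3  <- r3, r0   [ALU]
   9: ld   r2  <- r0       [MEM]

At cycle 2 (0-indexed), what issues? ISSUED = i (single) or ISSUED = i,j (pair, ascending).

ISSUED = 2,3

t=0 i0:ld ; no-port MEM/MEM
t=1 i1:ld ; RAW r0
t=2 i2,i3:or/sll ; dual
t=3 i4,i5:add/sub ; dual
t=4 i6,i7:add/add ; dual
t=5 i8,i9:sll/ld ; dual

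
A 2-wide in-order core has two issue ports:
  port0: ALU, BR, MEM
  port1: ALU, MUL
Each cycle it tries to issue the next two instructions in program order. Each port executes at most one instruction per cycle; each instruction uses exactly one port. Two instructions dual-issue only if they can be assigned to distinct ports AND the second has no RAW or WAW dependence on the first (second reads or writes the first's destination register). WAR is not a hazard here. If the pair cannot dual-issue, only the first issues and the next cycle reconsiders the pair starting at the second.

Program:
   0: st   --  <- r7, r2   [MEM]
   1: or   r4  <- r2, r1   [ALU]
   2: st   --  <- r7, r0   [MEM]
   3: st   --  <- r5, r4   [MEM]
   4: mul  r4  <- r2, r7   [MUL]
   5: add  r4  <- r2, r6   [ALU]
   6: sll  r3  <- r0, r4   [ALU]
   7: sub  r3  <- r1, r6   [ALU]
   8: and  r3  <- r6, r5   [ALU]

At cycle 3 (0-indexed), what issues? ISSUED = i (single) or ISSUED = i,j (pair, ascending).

ISSUED = 5

#0 head=0: st.MEM or.ALU i0,i1 pair
#1 head=2: st.MEM i2 no-port MEM/MEM
#2 head=3: st.MEM mul.MUL i3,i4 pair
#3 head=5: add.ALU i5 RAW r4
#4 head=6: sll.ALU i6 WAW r3
#5 head=7: sub.ALU i7 WAW r3
#6 head=8: and.ALU i8 tail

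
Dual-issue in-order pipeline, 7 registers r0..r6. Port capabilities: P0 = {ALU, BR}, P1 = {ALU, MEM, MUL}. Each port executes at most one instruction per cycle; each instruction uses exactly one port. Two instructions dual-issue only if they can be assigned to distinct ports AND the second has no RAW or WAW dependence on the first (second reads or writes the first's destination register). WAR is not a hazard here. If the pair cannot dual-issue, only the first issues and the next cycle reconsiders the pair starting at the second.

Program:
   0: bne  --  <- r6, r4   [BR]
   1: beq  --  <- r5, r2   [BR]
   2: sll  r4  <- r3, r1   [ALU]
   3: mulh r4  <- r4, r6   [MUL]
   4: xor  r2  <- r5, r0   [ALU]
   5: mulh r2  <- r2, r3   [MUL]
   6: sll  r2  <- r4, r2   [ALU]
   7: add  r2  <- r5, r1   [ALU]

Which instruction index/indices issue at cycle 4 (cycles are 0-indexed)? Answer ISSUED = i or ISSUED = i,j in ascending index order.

ISSUED = 6

[0] i0  bne  -- no-port BR/BR
[1] i1,i2  beq+sll  -- dual
[2] i3,i4  mulh+xor  -- dual
[3] i5  mulh  -- RAW+WAW r2
[4] i6  sll  -- WAW r2
[5] i7  add  -- tail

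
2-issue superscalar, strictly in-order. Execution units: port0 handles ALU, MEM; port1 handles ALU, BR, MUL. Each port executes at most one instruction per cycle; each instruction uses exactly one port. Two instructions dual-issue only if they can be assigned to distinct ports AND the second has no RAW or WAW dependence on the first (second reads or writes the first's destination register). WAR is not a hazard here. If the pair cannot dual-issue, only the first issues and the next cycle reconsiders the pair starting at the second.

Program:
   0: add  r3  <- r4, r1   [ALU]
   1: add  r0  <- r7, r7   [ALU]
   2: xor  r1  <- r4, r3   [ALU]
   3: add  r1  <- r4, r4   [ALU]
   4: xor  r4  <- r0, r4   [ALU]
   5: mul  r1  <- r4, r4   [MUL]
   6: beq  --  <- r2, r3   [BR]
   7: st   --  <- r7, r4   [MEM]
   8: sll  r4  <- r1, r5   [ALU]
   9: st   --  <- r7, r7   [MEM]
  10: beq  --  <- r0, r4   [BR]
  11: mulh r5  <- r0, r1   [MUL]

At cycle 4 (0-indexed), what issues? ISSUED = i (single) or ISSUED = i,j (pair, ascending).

ISSUED = 6,7

  cy0 -> i0,i1 (add;add) pair
  cy1 -> i2 (xor) WAW r1
  cy2 -> i3,i4 (add;xor) pair
  cy3 -> i5 (mul) no-port MUL/BR
  cy4 -> i6,i7 (beq;st) pair
  cy5 -> i8,i9 (sll;st) pair
  cy6 -> i10 (beq) no-port BR/MUL
  cy7 -> i11 (mulh) tail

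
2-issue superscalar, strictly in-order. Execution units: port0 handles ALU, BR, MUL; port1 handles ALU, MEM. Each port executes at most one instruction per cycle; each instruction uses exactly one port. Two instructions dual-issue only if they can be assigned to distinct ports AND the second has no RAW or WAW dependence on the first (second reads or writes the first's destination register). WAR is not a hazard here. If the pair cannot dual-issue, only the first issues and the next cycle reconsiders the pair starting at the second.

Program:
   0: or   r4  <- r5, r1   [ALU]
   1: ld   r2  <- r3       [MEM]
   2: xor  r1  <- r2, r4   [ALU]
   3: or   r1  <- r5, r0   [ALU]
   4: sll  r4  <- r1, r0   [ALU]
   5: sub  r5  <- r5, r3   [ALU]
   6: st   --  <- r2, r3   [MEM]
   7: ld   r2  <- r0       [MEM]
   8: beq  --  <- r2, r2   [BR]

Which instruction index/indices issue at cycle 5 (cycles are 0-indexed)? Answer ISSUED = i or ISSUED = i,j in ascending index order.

#0 head=0: or;ld i0+i1 pair
#1 head=2: xor i2 WAW r1
#2 head=3: or i3 RAW r1
#3 head=4: sll;sub i4+i5 pair
#4 head=6: st i6 no-port MEM/MEM
#5 head=7: ld i7 RAW r2
#6 head=8: beq i8 tail

ISSUED = 7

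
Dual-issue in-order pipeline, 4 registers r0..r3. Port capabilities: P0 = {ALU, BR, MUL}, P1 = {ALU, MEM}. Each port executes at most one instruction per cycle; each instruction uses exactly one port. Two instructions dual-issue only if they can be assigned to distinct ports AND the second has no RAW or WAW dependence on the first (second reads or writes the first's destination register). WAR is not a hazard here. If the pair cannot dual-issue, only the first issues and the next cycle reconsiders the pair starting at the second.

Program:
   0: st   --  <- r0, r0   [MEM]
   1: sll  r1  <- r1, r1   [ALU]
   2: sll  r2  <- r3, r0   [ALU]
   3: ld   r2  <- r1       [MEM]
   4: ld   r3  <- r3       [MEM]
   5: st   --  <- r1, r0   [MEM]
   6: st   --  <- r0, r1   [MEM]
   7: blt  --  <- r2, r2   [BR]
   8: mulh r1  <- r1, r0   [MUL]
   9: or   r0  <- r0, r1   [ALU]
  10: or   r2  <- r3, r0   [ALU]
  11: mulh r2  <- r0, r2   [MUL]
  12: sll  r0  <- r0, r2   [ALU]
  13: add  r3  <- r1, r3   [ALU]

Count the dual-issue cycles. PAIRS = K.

[0] i0&i1  st.MEM sll.ALU  -- dual
[1] i2  sll.ALU  -- WAW r2
[2] i3  ld.MEM  -- no-port MEM/MEM
[3] i4  ld.MEM  -- no-port MEM/MEM
[4] i5  st.MEM  -- no-port MEM/MEM
[5] i6&i7  st.MEM blt.BR  -- dual
[6] i8  mulh.MUL  -- RAW r1
[7] i9  or.ALU  -- RAW r0
[8] i10  or.ALU  -- RAW+WAW r2
[9] i11  mulh.MUL  -- RAW r2
[10] i12&i13  sll.ALU add.ALU  -- dual

PAIRS = 3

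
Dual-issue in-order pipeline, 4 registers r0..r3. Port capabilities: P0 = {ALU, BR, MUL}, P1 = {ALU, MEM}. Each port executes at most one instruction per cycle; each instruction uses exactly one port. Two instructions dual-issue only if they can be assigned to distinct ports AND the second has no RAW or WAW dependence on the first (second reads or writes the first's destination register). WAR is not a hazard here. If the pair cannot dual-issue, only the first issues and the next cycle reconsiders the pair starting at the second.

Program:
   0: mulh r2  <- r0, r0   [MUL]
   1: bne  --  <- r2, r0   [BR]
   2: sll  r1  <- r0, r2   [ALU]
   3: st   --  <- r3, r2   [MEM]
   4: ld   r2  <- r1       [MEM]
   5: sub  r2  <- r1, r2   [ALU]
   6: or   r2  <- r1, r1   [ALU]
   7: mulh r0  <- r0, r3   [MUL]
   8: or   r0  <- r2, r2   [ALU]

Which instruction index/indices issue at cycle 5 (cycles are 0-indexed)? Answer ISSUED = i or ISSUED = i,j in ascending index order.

ISSUED = 6,7

0. mulh @i0  | no-port MUL/BR
1. bne;sll @i1,i2  | pair
2. st @i3  | no-port MEM/MEM
3. ld @i4  | RAW+WAW r2
4. sub @i5  | WAW r2
5. or;mulh @i6,i7  | pair
6. or @i8  | tail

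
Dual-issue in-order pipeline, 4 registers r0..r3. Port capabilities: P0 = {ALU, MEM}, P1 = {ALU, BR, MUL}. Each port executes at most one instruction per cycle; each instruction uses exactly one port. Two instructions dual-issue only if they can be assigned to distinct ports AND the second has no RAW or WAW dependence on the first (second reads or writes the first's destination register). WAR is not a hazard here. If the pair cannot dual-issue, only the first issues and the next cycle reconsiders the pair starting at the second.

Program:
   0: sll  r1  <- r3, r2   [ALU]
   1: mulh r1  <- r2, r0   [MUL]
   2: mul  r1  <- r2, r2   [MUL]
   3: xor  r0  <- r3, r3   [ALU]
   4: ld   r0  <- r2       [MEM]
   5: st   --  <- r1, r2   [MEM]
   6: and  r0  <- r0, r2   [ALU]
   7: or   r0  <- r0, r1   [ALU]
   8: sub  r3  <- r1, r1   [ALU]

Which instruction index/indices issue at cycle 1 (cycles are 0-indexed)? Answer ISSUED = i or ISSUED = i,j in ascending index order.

t=0 i0:sll.ALU ; WAW r1
t=1 i1:mulh.MUL ; no-port MUL/MUL
t=2 i2,i3:mul.MUL/xor.ALU ; 2-wide
t=3 i4:ld.MEM ; no-port MEM/MEM
t=4 i5,i6:st.MEM/and.ALU ; 2-wide
t=5 i7,i8:or.ALU/sub.ALU ; 2-wide

ISSUED = 1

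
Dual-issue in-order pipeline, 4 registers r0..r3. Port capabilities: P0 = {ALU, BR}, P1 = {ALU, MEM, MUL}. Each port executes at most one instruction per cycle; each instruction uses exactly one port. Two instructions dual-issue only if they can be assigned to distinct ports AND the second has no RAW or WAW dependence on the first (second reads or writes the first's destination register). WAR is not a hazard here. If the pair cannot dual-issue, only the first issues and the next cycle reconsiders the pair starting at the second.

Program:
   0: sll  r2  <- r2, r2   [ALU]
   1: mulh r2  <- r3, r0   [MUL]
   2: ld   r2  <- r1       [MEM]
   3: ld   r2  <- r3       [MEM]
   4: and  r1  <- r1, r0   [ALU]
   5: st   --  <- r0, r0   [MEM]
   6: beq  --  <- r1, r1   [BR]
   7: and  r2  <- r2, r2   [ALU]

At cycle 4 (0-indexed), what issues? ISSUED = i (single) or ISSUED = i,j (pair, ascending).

ISSUED = 5,6

#0 head=0: sll.ALU i0 WAW r2
#1 head=1: mulh.MUL i1 no-port MUL/MEM
#2 head=2: ld.MEM i2 no-port MEM/MEM
#3 head=3: ld.MEM/and.ALU i3+i4 dual
#4 head=5: st.MEM/beq.BR i5+i6 dual
#5 head=7: and.ALU i7 tail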